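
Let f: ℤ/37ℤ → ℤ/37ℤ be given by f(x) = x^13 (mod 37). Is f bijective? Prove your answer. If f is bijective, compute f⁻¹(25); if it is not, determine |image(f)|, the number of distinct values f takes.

Since 37 is prime, the nonzero elements of ℤ/37ℤ form a cyclic group of order 36.
As gcd(13, 36) = 1, raising to the 13th power is a bijection on this group: if x_1^13 ≡ x_2^13 then (x_1x_2^{−1})^13 = 1, and the only element of order dividing gcd(13, 36) = 1 is 1, so x_1 = x_2.
With f(0) = 0 this makes f injective on all of ℤ/37ℤ, hence bijective (finite equal-size domain and codomain). In particular f is bijective.
Since f is bijective, we find the preimage of 25. The inverse of x ↦ x^13 on (ℤ/37ℤ)^× is x ↦ x^25, because 13·25 = 325 = 9·36 + 1 ≡ 1 (mod 36) and x^{36} = 1 for x ≠ 0 (Fermat). So f⁻¹(25) = 25^25 mod 37.
Repeated squaring mod 37: 25^1 ≡ 25, 25^2 ≡ 25² = 625 ≡ 33, 25^4 ≡ 33² = 1089 ≡ 16, 25^8 ≡ 16² = 256 ≡ 34, 25^16 ≡ 34² = 1156 ≡ 9. Since 25 = 16 + 8 + 1, 25^25 ≡ 9·34·25: 9·34 = 306 ≡ 10, then 10·25 = 250 ≡ 28. So 25^25 ≡ 28 (mod 37).
Hence f⁻¹(25) = 28.

28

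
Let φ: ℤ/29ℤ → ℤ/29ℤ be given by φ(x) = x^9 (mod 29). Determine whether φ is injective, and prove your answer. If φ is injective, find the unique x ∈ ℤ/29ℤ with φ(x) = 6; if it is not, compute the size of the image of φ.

9

Since 29 is prime, the nonzero elements of ℤ/29ℤ form a cyclic group of order 28.
As gcd(9, 28) = 1, raising to the 9th power is a bijection on this group: if u^9 ≡ v^9 then (uv^{−1})^9 = 1, and the only element of order dividing gcd(9, 28) = 1 is 1, so u = v.
With φ(0) = 0 this makes φ injective on all of ℤ/29ℤ, hence bijective (finite equal-size domain and codomain). In particular φ is injective.
Since φ is injective, we find the preimage of 6. The inverse of x ↦ x^9 on (ℤ/29ℤ)^× is x ↦ x^25, because 9·25 = 225 = 8·28 + 1 ≡ 1 (mod 28) and x^{28} = 1 for x ≠ 0 (Fermat). So φ⁻¹(6) = 6^25 mod 29.
Repeated squaring mod 29: 6^1 ≡ 6, 6^2 ≡ 6² = 36 ≡ 7, 6^4 ≡ 7² = 49 ≡ 20, 6^8 ≡ 20² = 400 ≡ 23, 6^16 ≡ 23² = 529 ≡ 7. Since 25 = 16 + 8 + 1, 6^25 ≡ 7·23·6: 7·23 = 161 ≡ 16, then 16·6 = 96 ≡ 9. So 6^25 ≡ 9 (mod 29).
Hence φ⁻¹(6) = 9.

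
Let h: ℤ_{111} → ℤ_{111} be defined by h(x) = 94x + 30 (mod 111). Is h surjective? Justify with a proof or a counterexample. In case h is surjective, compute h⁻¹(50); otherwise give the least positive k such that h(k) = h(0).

38

Since gcd(94, 111) = 1, 94 is invertible modulo 111. Euclid's algorithm: 111 = 1·94 + 17, 94 = 5·17 + 9, 17 = 1·9 + 8, 9 = 1·8 + 1; back-substituting gives 1 = 13·94 − 11·111, so 94⁻¹ ≡ 13 (mod 111).
For any y ∈ ℤ_{111}, x = 13(y − 30) mod 111 satisfies h(x) = 94·13(y − 30) + 30 ≡ y (since 94·13 ≡ 1 mod 111). So every y has a preimage.
So h is surjective.
Since h is surjective, we find h⁻¹(50): we need 94x ≡ 50 − 30 ≡ 20 (mod 111). Using 94⁻¹ = 13: x ≡ 13·20 = 260 = 2·111 + 38, so x = 38.
Check: h(38) = 94·38 + 30 = 3602 = 32·111 + 50 ≡ 50 (mod 111).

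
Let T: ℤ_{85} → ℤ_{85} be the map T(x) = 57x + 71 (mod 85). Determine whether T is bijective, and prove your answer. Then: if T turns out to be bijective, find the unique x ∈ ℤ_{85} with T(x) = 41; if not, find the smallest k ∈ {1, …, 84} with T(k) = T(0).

80

Suppose T(x_1) = T(x_2) in ℤ_{85}. Then 57x_1 + 71 ≡ 57x_2 + 71 (mod 85), so 57(x_1 − x_2) ≡ 0 (mod 85).
Since gcd(57, 85) = 1, 57 is invertible modulo 85, so x_1 − x_2 ≡ 0 (mod 85), i.e. x_1 = x_2.
We now compute 57⁻¹ mod 85 explicitly. Euclid's algorithm: 85 = 1·57 + 28, 57 = 2·28 + 1; back-substituting gives 1 = 3·57 − 2·85, so 57⁻¹ ≡ 3 (mod 85).
Then y ↦ 3(y − 71) is a two-sided inverse to T, so every y ∈ ℤ_{85} has a preimage.
So T is bijective.
Since T is bijective, we compute T⁻¹(41): solve 57x + 71 ≡ 41 (mod 85), i.e. 57x ≡ 55 (mod 85).
Multiplying by 57⁻¹ = 3 gives x ≡ 3·55 = 165 = 1·85 + 80 ≡ 80 (mod 85).
Check: T(80) = 57·80 + 71 = 4631 = 54·85 + 41 ≡ 41 (mod 85).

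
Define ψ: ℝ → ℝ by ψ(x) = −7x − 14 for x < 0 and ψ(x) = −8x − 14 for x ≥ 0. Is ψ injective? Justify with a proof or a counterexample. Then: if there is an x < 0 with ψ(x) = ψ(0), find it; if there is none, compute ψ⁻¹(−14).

Both pieces are strictly decreasing (slopes −7 and −8), so each is injective on its own interval.
The left piece maps (−∞, 0) onto (−14, ∞); the right piece maps [0, ∞) onto (−∞, −14].
These images are disjoint, so no value is attained by both pieces. Thus ψ is injective.
Because the two images are disjoint, no x < 0 has ψ(x) = ψ(0), so we compute ψ⁻¹(−14): −14 lies in (−∞, −14], so solve −8x − 14 = −14: x = (−14 + 14)/(−8) = 0.

0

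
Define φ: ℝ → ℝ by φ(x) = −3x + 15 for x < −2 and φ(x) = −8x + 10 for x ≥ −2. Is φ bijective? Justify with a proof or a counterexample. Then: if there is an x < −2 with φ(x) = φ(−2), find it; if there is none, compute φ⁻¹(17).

Both pieces are strictly decreasing (slopes −3 and −8), so each is injective on its own interval.
The left piece maps (−∞, −2) onto (21, ∞); the right piece maps [−2, ∞) onto (−∞, 26].
These images overlap. In particular φ(−2) = 26 (right piece), and solving −3x + 15 = 26 on the left piece gives x = −11/3 < −2.
So φ(−11/3) = φ(−2) with −11/3 ≠ −2, and φ is not injective, hence not bijective. This x = −11/3 is the requested value below −2.

-11/3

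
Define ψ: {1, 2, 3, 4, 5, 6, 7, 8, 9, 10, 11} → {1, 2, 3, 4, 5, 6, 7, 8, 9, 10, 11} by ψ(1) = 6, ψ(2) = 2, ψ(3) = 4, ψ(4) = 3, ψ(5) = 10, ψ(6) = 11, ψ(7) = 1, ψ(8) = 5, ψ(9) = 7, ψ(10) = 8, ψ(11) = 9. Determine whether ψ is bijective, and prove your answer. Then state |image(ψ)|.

11

The values 6, 2, 4, 3, 10, 11, 1, 5, 7, 8, 9 are a permutation of {1, 2, 3, 4, 5, 6, 7, 8, 9, 10, 11}: each element appears exactly once.
So ψ is injective and surjective, hence bijective.
The image of ψ is {1, 2, 3, 4, 5, 6, 7, 8, 9, 10, 11}, which has 11 elements.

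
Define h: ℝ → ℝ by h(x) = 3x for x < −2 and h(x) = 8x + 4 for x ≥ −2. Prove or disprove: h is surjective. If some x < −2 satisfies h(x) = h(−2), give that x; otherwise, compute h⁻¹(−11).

-4

Both pieces are strictly increasing (slopes 3 and 8), so each is injective on its own interval.
The left piece maps (−∞, −2) onto (−∞, −6); the right piece maps [−2, ∞) onto [−12, ∞).
The union (−∞, −6) ∪ [−12, ∞) covers ℝ, so h is surjective.
For the follow-up: the images overlap, so an x < −2 with h(x) = h(−2) exists. h(−2) = −12; solving 3x = −12 for x < −2 gives x = (−12 − 0)/3 = −4.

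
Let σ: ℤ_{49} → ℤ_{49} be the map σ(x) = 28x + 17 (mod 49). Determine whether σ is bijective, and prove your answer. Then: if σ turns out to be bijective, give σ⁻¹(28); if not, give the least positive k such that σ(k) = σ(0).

7

Recall that σ is injective when σ(u) = σ(v) forces u = v.
We have gcd(28, 49) = 7 > 1. Taking u = 0 and v = 7: σ(0) = 17 and σ(7) = 28·7 + 17 = 213 ≡ 17 (mod 49).
So σ(0) = σ(7) while 0 ≠ 7, so σ is not injective, hence not bijective.
Since σ is not bijective, we find the least positive k with σ(k) = σ(0): this means 28k ≡ 0 (mod 49), i.e. 49 ∣ 28k. Since gcd(28, 49) = 7, dividing through by 7 this holds exactly when 7 ∣ 4k, and as gcd(4, 7) = 1, exactly when 7 ∣ k.
The smallest positive such k is 7.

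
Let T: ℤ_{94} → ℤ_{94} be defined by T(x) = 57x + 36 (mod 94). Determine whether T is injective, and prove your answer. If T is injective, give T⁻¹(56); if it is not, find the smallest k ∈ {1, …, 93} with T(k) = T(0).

2

Suppose T(u) = T(v) in ℤ_{94}. Then 57u + 36 ≡ 57v + 36 (mod 94), so 57(u − v) ≡ 0 (mod 94).
Since gcd(57, 94) = 1, 57 is invertible modulo 94, so u − v ≡ 0 (mod 94), i.e. u = v.
So T is injective.
We now compute 57⁻¹ mod 94 explicitly. Euclid's algorithm: 94 = 1·57 + 37, 57 = 1·37 + 20, 37 = 1·20 + 17, 20 = 1·17 + 3, 17 = 5·3 + 2, 3 = 1·2 + 1; back-substituting gives 1 = 33·57 − 20·94, so 57⁻¹ ≡ 33 (mod 94).
Since T is injective, we compute T⁻¹(56): solve 57x + 36 ≡ 56 (mod 94), i.e. 57x ≡ 20 (mod 94).
Multiplying by 57⁻¹ = 33 gives x ≡ 33·20 = 660 = 7·94 + 2 ≡ 2 (mod 94).
Check: T(2) = 57·2 + 36 = 150 = 1·94 + 56 ≡ 56 (mod 94).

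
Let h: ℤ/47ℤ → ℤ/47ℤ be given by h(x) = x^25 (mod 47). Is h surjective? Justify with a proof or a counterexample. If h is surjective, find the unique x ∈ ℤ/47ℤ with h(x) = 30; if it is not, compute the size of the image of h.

39

Since 47 is prime, the nonzero elements of ℤ/47ℤ form a cyclic group of order 46.
As gcd(25, 46) = 1, raising to the 25th power is a bijection on this group: if x_1^25 ≡ x_2^25 then (x_1x_2^{−1})^25 = 1, and the only element of order dividing gcd(25, 46) = 1 is 1, so x_1 = x_2.
With h(0) = 0 this makes h injective on all of ℤ/47ℤ, hence bijective (finite equal-size domain and codomain). In particular h is surjective.
Since h is surjective, we find the preimage of 30. The inverse of x ↦ x^25 on (ℤ/47ℤ)^× is x ↦ x^35, because 25·35 = 875 = 19·46 + 1 ≡ 1 (mod 46) and x^{46} = 1 for x ≠ 0 (Fermat). So h⁻¹(30) = 30^35 mod 47.
Repeated squaring mod 47: 30^1 ≡ 30, 30^2 ≡ 30² = 900 ≡ 7, 30^4 ≡ 7² = 49 ≡ 2, 30^8 ≡ 2² = 4, 30^16 ≡ 4² = 16, 30^32 ≡ 16² = 256 ≡ 21. Since 35 = 32 + 2 + 1, 30^35 ≡ 21·7·30: 21·7 = 147 ≡ 6, then 6·30 = 180 ≡ 39. So 30^35 ≡ 39 (mod 47).
Hence h⁻¹(30) = 39.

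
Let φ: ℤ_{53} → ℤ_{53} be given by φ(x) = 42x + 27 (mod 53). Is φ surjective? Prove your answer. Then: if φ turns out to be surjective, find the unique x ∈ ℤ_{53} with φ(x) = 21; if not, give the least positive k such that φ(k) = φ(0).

15

Recall: surjectivity means every element of the codomain has a preimage under φ.
Since gcd(42, 53) = 1, 42 is invertible modulo 53. Euclid's algorithm: 53 = 1·42 + 11, 42 = 3·11 + 9, 11 = 1·9 + 2, 9 = 4·2 + 1; back-substituting gives 1 = 24·42 − 19·53, so 42⁻¹ ≡ 24 (mod 53).
Then y ↦ 24(y − 27) is a two-sided inverse to φ, so every y ∈ ℤ_{53} has a preimage.
So φ is surjective.
Since φ is surjective, we find φ⁻¹(21): we need 42x ≡ 21 − 27 ≡ 47 (mod 53). Using 42⁻¹ = 24: x ≡ 24·47 = 1128 = 21·53 + 15, so x = 15.
Check: φ(15) = 42·15 + 27 = 657 = 12·53 + 21 ≡ 21 (mod 53).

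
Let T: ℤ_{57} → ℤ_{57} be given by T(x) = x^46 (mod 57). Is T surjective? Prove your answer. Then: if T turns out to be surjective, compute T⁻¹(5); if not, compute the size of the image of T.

T(8): Repeated squaring mod 57: 8^1 ≡ 8, 8^2 ≡ 8² = 64 ≡ 7, 8^4 ≡ 7² = 49, 8^8 ≡ 49² = 2401 ≡ 7, 8^16 ≡ 7² = 49, 8^32 ≡ 49² = 2401 ≡ 7. Since 46 = 32 + 8 + 4 + 2, 8^46 ≡ 7·7·49·7: 7·7 = 49, then 49·49 = 2401 ≡ 7, then 7·7 = 49. So 8^46 ≡ 49 (mod 57).
T(11): Repeated squaring mod 57: 11^1 ≡ 11, 11^2 ≡ 11² = 121 ≡ 7, 11^4 ≡ 7² = 49, 11^8 ≡ 49² = 2401 ≡ 7, 11^16 ≡ 7² = 49, 11^32 ≡ 49² = 2401 ≡ 7. Since 46 = 32 + 8 + 4 + 2, 11^46 ≡ 7·7·49·7: 7·7 = 49, then 49·49 = 2401 ≡ 7, then 7·7 = 49. So 11^46 ≡ 49 (mod 57).
So T(8) = T(11) = 49 while 8 ≠ 11, therefore T is not injective.
A non-injective map from the 57-element set ℤ_{57} to itself takes at most 56 distinct values, so it cannot be surjective. Hence T is not surjective.
Since T is not surjective, we determine |image(T)|. Computing x^46 mod 57 for each x (by repeated squaring, reducing mod 57 at every step), the values T(0), T(1), …, T(56) are: 0, 1, 55, 54, 4, 43, 6, 7, 49, 9, 28, 49, 45, 25, 43, 42, 16, 55, 39, 19, 1, 36, 16, 4, 24, 25, 7, 30, 28, 28, 30, 7, 25, 24, 4, 16, 36, 1, 19, 39, 55, 16, 42, 43, 25, 45, 49, 28, 9, 49, 7, 6, 43, 4, 54, 55, 1.
The distinct values are {0, 1, 4, 6, 7, 9, 16, 19, 24, 25, 28, 30, 36, 39, 42, 43, 45, 49, 54, 55}; there are 20 of them.

20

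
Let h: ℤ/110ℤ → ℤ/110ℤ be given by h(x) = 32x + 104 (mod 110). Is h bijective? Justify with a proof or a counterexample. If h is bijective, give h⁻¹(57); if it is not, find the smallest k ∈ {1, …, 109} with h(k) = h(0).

55

Recall: injectivity means: for all s, t in the domain, h(s) = h(t) implies s = t.
We have gcd(32, 110) = 2 > 1. Taking s = 0 and t = 55: h(0) = 104 and h(55) = 32·55 + 104 = 1864 ≡ 104 (mod 110).
So h(0) = h(55) while 0 ≠ 55, so h is not injective, hence not bijective.
Since h is not bijective, we find the least positive k with h(k) = h(0): this means 32k ≡ 0 (mod 110), i.e. 110 ∣ 32k. Since gcd(32, 110) = 2, dividing through by 2 this holds exactly when 55 ∣ 16k, and as gcd(16, 55) = 1, exactly when 55 ∣ k.
The smallest positive such k is 55.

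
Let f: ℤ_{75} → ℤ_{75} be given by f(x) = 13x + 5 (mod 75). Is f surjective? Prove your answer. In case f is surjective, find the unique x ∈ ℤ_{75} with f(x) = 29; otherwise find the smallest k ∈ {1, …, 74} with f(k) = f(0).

Since gcd(13, 75) = 1, 13 is invertible modulo 75. Euclid's algorithm: 75 = 5·13 + 10, 13 = 1·10 + 3, 10 = 3·3 + 1; back-substituting gives 1 = 52·13 − 9·75, so 13⁻¹ ≡ 52 (mod 75).
For any y ∈ ℤ_{75}, x = 52(y − 5) mod 75 satisfies f(x) = 13·52(y − 5) + 5 ≡ y (since 13·52 ≡ 1 mod 75). So every y has a preimage.
Hence f is surjective.
Since f is surjective, we find f⁻¹(29): we need 13x ≡ 29 − 5 ≡ 24 (mod 75). Using 13⁻¹ = 52: x ≡ 52·24 = 1248 = 16·75 + 48, so x = 48.
Check: f(48) = 13·48 + 5 = 629 = 8·75 + 29 ≡ 29 (mod 75).

48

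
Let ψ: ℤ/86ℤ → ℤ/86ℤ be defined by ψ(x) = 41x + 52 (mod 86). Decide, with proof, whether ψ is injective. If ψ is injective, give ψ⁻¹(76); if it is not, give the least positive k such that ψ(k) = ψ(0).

74

By definition, ψ is injective when ψ(a) = ψ(b) forces a = b.
If ψ(a) = ψ(b), then 41a ≡ 41b (mod 86). Because gcd(41, 86) = 1, we may cancel 41 to get a ≡ b (mod 86).
Hence ψ is injective.
We now compute 41⁻¹ mod 86 explicitly. Euclid's algorithm: 86 = 2·41 + 4, 41 = 10·4 + 1; back-substituting gives 1 = 21·41 − 10·86, so 41⁻¹ ≡ 21 (mod 86).
Since ψ is injective, we find ψ⁻¹(76): we need 41x ≡ 76 − 52 ≡ 24 (mod 86). Using 41⁻¹ = 21: x ≡ 21·24 = 504 = 5·86 + 74, so x = 74.
Check: ψ(74) = 41·74 + 52 = 3086 = 35·86 + 76 ≡ 76 (mod 86).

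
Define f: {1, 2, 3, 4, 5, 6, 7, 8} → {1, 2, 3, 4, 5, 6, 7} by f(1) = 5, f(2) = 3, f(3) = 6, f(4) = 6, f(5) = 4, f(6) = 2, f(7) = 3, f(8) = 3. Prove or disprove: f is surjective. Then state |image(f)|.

No element maps to 1, so f is not surjective.
The image of f is {2, 3, 4, 5, 6}, which has 5 elements.

5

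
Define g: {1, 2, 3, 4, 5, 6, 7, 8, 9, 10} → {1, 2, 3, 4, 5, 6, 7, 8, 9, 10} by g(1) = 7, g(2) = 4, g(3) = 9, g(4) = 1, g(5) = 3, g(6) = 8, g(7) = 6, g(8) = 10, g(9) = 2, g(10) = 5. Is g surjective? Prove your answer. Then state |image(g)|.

10

Every element of the codomain has a preimage: 1 = g(4), 2 = g(9), 3 = g(5), 4 = g(2), 5 = g(10), 6 = g(7), 7 = g(1), 8 = g(6), 9 = g(3), 10 = g(8).
So g is surjective.
The image of g is {1, 2, 3, 4, 5, 6, 7, 8, 9, 10}, which has 10 elements.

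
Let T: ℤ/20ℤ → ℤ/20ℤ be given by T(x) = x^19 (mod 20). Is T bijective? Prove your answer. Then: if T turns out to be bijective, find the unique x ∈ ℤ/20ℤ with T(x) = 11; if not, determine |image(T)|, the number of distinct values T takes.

T(0) = 0^19 = 0.
T(10): Repeated squaring mod 20: 10^1 ≡ 10, 10^2 ≡ 10² = 100 ≡ 0, 10^4 ≡ 0² = 0, 10^8 ≡ 0² = 0, 10^16 ≡ 0² = 0. Since 19 = 16 + 2 + 1, 10^19 ≡ 0·0·10: 0·0 = 0, then 0·10 = 0. So 10^19 ≡ 0 (mod 20).
So T(0) = T(10) = 0 while 0 ≠ 10, so T is not injective, hence not bijective.
Since T is not bijective, we determine |image(T)|. Computing x^19 mod 20 for each x (by repeated squaring, reducing mod 20 at every step), the values T(0), T(1), …, T(19) are: 0, 1, 8, 7, 4, 5, 16, 3, 12, 9, 0, 11, 8, 17, 4, 15, 16, 13, 12, 19.
The distinct values are {0, 1, 3, 4, 5, 7, 8, 9, 11, 12, 13, 15, 16, 17, 19}; there are 15 of them.

15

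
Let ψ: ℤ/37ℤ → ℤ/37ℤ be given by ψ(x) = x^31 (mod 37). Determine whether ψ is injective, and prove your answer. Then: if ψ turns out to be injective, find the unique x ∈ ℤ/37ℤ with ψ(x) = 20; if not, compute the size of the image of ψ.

22

Since 37 is prime, the nonzero elements of ℤ/37ℤ form a cyclic group of order 36.
As gcd(31, 36) = 1, raising to the 31st power is a bijection on this group: if x_1^31 ≡ x_2^31 then (x_1x_2^{−1})^31 = 1, and the only element of order dividing gcd(31, 36) = 1 is 1, so x_1 = x_2.
With ψ(0) = 0 this makes ψ injective on all of ℤ/37ℤ, hence bijective (finite equal-size domain and codomain). In particular ψ is injective.
Since ψ is injective, we find the preimage of 20. The inverse of x ↦ x^31 on (ℤ/37ℤ)^× is x ↦ x^7, because 31·7 = 217 = 6·36 + 1 ≡ 1 (mod 36) and x^{36} = 1 for x ≠ 0 (Fermat). So ψ⁻¹(20) = 20^7 mod 37.
Repeated squaring mod 37: 20^1 ≡ 20, 20^2 ≡ 20² = 400 ≡ 30, 20^4 ≡ 30² = 900 ≡ 12. Since 7 = 4 + 2 + 1, 20^7 ≡ 12·30·20: 12·30 = 360 ≡ 27, then 27·20 = 540 ≡ 22. So 20^7 ≡ 22 (mod 37).
Hence ψ⁻¹(20) = 22.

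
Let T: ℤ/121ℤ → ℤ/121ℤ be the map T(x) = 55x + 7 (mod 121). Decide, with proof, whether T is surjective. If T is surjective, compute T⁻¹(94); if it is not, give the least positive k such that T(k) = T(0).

Since gcd(55, 121) = 11, we have 55x ≡ 0 (mod 11) for all x, so T(x) ≡ 7 (mod 11).
But 0 ≢ 7 (mod 11), so 0 ∈ ℤ/121ℤ has no preimage. Hence T is not surjective.
Since T is not surjective, we find the least positive k with T(k) = T(0): this means 55k ≡ 0 (mod 121), i.e. 121 ∣ 55k. Since gcd(55, 121) = 11, dividing through by 11 this holds exactly when 11 ∣ 5k, and as gcd(5, 11) = 1, exactly when 11 ∣ k.
The smallest positive such k is 11.

11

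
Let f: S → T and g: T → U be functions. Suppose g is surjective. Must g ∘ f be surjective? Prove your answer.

No. Take S = {1}, T = U = {1, 2, 3, 4, 5, 6}, f(1) = 1, and g = identity (surjective).
Then (g ∘ f)(1) = 1, and 6 ∈ U has no preimage under g ∘ f, so g ∘ f is not surjective.

not surjective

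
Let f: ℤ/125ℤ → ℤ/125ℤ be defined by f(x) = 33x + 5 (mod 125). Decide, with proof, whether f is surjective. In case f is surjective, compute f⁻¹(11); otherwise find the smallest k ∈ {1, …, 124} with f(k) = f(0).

Since gcd(33, 125) = 1, 33 is invertible modulo 125. Euclid's algorithm: 125 = 3·33 + 26, 33 = 1·26 + 7, 26 = 3·7 + 5, 7 = 1·5 + 2, 5 = 2·2 + 1; back-substituting gives 1 = 72·33 − 19·125, so 33⁻¹ ≡ 72 (mod 125).
For any y ∈ ℤ/125ℤ, x = 72(y − 5) mod 125 satisfies f(x) = 33·72(y − 5) + 5 ≡ y (since 33·72 ≡ 1 mod 125). So every y has a preimage.
So f is surjective.
Since f is surjective, we find f⁻¹(11): we need 33x ≡ 11 − 5 ≡ 6 (mod 125). Using 33⁻¹ = 72: x ≡ 72·6 = 432 = 3·125 + 57, so x = 57.
Check: f(57) = 33·57 + 5 = 1886 = 15·125 + 11 ≡ 11 (mod 125).

57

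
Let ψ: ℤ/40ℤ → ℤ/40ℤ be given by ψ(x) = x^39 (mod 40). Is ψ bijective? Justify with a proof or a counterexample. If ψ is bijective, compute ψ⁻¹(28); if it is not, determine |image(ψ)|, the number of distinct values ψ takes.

25

ψ(0) = 0^39 = 0.
ψ(10): Repeated squaring mod 40: 10^1 ≡ 10, 10^2 ≡ 10² = 100 ≡ 20, 10^4 ≡ 20² = 400 ≡ 0, 10^8 ≡ 0² = 0, 10^16 ≡ 0² = 0, 10^32 ≡ 0² = 0. Since 39 = 32 + 4 + 2 + 1, 10^39 ≡ 0·0·20·10: 0·0 = 0, then 0·20 = 0, then 0·10 = 0. So 10^39 ≡ 0 (mod 40).
So ψ(0) = ψ(10) = 0 while 0 ≠ 10, thus ψ is not injective, hence not bijective.
Since ψ is not bijective, we determine |image(ψ)|. Computing x^39 mod 40 for each x (by repeated squaring, reducing mod 40 at every step), the values ψ(0), ψ(1), …, ψ(39) are: 0, 1, 8, 27, 24, 5, 16, 23, 32, 9, 0, 11, 8, 37, 24, 15, 16, 33, 32, 19, 0, 21, 8, 7, 24, 25, 16, 3, 32, 29, 0, 31, 8, 17, 24, 35, 16, 13, 32, 39.
The distinct values are {0, 1, 3, 5, 7, 8, 9, 11, 13, 15, 16, 17, 19, 21, 23, 24, 25, 27, 29, 31, 32, 33, 35, 37, 39}; there are 25 of them.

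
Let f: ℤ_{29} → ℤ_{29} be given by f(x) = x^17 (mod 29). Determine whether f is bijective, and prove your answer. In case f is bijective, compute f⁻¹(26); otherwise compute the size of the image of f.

18

Since 29 is prime, the nonzero elements of ℤ_{29} form a cyclic group of order 28.
As gcd(17, 28) = 1, raising to the 17th power is a bijection on this group: if s^17 ≡ t^17 then (st^{−1})^17 = 1, and the only element of order dividing gcd(17, 28) = 1 is 1, so s = t.
With f(0) = 0 this makes f injective on all of ℤ_{29}, hence bijective (finite equal-size domain and codomain). In particular f is bijective.
Since f is bijective, we find the preimage of 26. The inverse of x ↦ x^17 on (ℤ_{29})^× is x ↦ x^5, because 17·5 = 85 = 3·28 + 1 ≡ 1 (mod 28) and x^{28} = 1 for x ≠ 0 (Fermat). So f⁻¹(26) = 26^5 mod 29.
Repeated squaring mod 29: 26^1 ≡ 26, 26^2 ≡ 26² = 676 ≡ 9, 26^4 ≡ 9² = 81 ≡ 23. Since 5 = 4 + 1, 26^5 ≡ 23·26: 23·26 = 598 ≡ 18. So 26^5 ≡ 18 (mod 29).
Hence f⁻¹(26) = 18.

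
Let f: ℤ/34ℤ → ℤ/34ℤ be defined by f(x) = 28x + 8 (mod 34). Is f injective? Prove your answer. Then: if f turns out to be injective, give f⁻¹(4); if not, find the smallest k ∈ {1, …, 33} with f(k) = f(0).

17

We have gcd(28, 34) = 2 > 1. Taking a = 0 and b = 17: f(0) = 8 and f(17) = 28·17 + 8 = 484 ≡ 8 (mod 34).
So f(0) = f(17) while 0 ≠ 17, therefore f is not injective.
Since f is not injective, we find the least positive k with f(k) = f(0): this means 28k ≡ 0 (mod 34), i.e. 34 ∣ 28k. Since gcd(28, 34) = 2, dividing through by 2 this holds exactly when 17 ∣ 14k, and as gcd(14, 17) = 1, exactly when 17 ∣ k.
The smallest positive such k is 17.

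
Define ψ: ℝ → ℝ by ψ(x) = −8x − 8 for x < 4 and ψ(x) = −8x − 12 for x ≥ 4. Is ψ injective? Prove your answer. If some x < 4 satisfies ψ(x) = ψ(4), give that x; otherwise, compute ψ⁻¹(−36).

Both pieces are strictly decreasing (slopes −8 and −8), so each is injective on its own interval.
The left piece maps (−∞, 4) onto (−40, ∞); the right piece maps [4, ∞) onto (−∞, −44].
These images are disjoint, so no value is attained by both pieces. Hence ψ is injective.
Because the two images are disjoint, no x < 4 has ψ(x) = ψ(4), so we compute ψ⁻¹(−36): −36 lies in (−40, ∞), so solve −8x − 8 = −36: x = (−36 + 8)/(−8) = 7/2.

7/2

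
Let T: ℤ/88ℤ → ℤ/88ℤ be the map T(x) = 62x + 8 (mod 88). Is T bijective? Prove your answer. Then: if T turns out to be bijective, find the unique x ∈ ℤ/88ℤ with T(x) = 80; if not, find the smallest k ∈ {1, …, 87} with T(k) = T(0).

44

We have gcd(62, 88) = 2 > 1. Taking s = 0 and t = 44: T(0) = 8 and T(44) = 62·44 + 8 = 2736 ≡ 8 (mod 88).
So T(0) = T(44) while 0 ≠ 44, so T is not injective, hence not bijective.
Since T is not bijective, we find the least positive k with T(k) = T(0): this means 62k ≡ 0 (mod 88), i.e. 88 ∣ 62k. Since gcd(62, 88) = 2, dividing through by 2 this holds exactly when 44 ∣ 31k, and as gcd(31, 44) = 1, exactly when 44 ∣ k.
The smallest positive such k is 44.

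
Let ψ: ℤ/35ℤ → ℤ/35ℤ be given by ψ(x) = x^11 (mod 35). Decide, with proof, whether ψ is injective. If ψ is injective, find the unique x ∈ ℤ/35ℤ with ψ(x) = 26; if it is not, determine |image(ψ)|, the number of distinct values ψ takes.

Computing x^11 mod 35 for each x (by repeated squaring, reducing mod 35 at every step), the values ψ(0), ψ(1), …, ψ(34) are: 0, 1, 18, 12, 9, 10, 6, 28, 22, 4, 5, 16, 3, 27, 14, 15, 11, 33, 2, 24, 20, 21, 8, 32, 19, 30, 31, 13, 7, 29, 25, 26, 23, 17, 34.
Every element of ℤ/35ℤ appears exactly once in this list, so ψ is a bijection, and in particular injective.
Since ψ is injective, we read off the preimage of 26 from the same table: ψ(31) = 26, so ψ⁻¹(26) = 31.

31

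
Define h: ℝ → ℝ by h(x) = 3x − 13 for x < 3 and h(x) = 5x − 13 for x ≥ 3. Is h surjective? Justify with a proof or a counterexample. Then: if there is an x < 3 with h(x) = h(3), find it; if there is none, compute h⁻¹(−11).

2/3

Both pieces are strictly increasing (slopes 3 and 5), so each is injective on its own interval.
The left piece maps (−∞, 3) onto (−∞, −4); the right piece maps [3, ∞) onto [2, ∞).
The union (−∞, −4) ∪ [2, ∞) omits the interval between −4 and 2; in particular −4 has no preimage. So h is not surjective.
Because the two images are disjoint, no x < 3 has h(x) = h(3), so we compute h⁻¹(−11): −11 lies in (−∞, −4), so solve 3x − 13 = −11: x = (−11 + 13)/3 = 2/3.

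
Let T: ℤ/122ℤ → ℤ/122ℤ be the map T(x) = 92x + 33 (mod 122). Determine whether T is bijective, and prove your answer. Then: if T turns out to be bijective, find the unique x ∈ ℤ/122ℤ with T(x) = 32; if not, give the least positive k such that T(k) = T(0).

Recall that injectivity means: for all s, t in the domain, T(s) = T(t) implies s = t.
We have gcd(92, 122) = 2 > 1. Taking s = 0 and t = 61: T(0) = 33 and T(61) = 92·61 + 33 = 5645 ≡ 33 (mod 122).
So T(0) = T(61) while 0 ≠ 61, hence T is not injective, hence not bijective.
Since T is not bijective, we find the least positive k with T(k) = T(0): this means 92k ≡ 0 (mod 122), i.e. 122 ∣ 92k. Since gcd(92, 122) = 2, dividing through by 2 this holds exactly when 61 ∣ 46k, and as gcd(46, 61) = 1, exactly when 61 ∣ k.
The smallest positive such k is 61.

61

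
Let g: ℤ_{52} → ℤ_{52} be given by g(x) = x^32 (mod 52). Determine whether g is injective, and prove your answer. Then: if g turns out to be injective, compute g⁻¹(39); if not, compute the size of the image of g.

8

g(1) = 1^32 = 1.
g(5): Repeated squaring mod 52: 5^1 ≡ 5, 5^2 ≡ 5² = 25, 5^4 ≡ 25² = 625 ≡ 1, 5^8 ≡ 1² = 1, 5^16 ≡ 1² = 1, 5^32 ≡ 1² = 1. So 5^32 ≡ 1 (mod 52).
So g(1) = g(5) = 1 while 1 ≠ 5, hence g is not injective.
Since g is not injective, we determine |image(g)|. Computing x^32 mod 52 for each x (by repeated squaring, reducing mod 52 at every step), the values g(0), g(1), …, g(51) are: 0, 1, 48, 9, 16, 1, 16, 29, 40, 29, 48, 9, 40, 13, 40, 9, 48, 29, 40, 29, 16, 1, 16, 9, 48, 1, 0, 1, 48, 9, 16, 1, 16, 29, 40, 29, 48, 9, 40, 13, 40, 9, 48, 29, 40, 29, 16, 1, 16, 9, 48, 1.
The distinct values are {0, 1, 9, 13, 16, 29, 40, 48}; there are 8 of them.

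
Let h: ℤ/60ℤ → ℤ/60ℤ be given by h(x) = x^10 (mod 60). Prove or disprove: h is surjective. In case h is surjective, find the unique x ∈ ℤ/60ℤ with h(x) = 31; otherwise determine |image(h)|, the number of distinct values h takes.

h(2): Repeated squaring mod 60: 2^1 ≡ 2, 2^2 ≡ 2² = 4, 2^4 ≡ 4² = 16, 2^8 ≡ 16² = 256 ≡ 16. Since 10 = 8 + 2, 2^10 ≡ 16·4: 16·4 = 64 ≡ 4. So 2^10 ≡ 4 (mod 60).
h(8): Repeated squaring mod 60: 8^1 ≡ 8, 8^2 ≡ 8² = 64 ≡ 4, 8^4 ≡ 4² = 16, 8^8 ≡ 16² = 256 ≡ 16. Since 10 = 8 + 2, 8^10 ≡ 16·4: 16·4 = 64 ≡ 4. So 8^10 ≡ 4 (mod 60).
So h(2) = h(8) = 4 while 2 ≠ 8, thus h is not injective.
A non-injective map from the 60-element set ℤ/60ℤ to itself takes at most 59 distinct values, so it cannot be surjective. Therefore h is not surjective.
Since h is not surjective, we determine |image(h)|. Computing x^10 mod 60 for each x (by repeated squaring, reducing mod 60 at every step), the values h(0), h(1), …, h(59) are: 0, 1, 4, 9, 16, 25, 36, 49, 4, 21, 40, 1, 24, 49, 16, 45, 16, 49, 24, 1, 40, 21, 4, 49, 36, 25, 16, 9, 4, 1, 0, 1, 4, 9, 16, 25, 36, 49, 4, 21, 40, 1, 24, 49, 16, 45, 16, 49, 24, 1, 40, 21, 4, 49, 36, 25, 16, 9, 4, 1.
The distinct values are {0, 1, 4, 9, 16, 21, 24, 25, 36, 40, 45, 49}; there are 12 of them.

12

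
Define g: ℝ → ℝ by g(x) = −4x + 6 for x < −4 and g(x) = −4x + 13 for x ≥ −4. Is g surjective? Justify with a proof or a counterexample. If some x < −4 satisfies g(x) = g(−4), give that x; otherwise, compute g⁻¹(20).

-23/4

Both pieces are strictly decreasing (slopes −4 and −4), so each is injective on its own interval.
The left piece maps (−∞, −4) onto (22, ∞); the right piece maps [−4, ∞) onto (−∞, 29].
The union (22, ∞) ∪ (−∞, 29] covers ℝ, so g is surjective.
For the follow-up: the images overlap, so an x < −4 with g(x) = g(−4) exists. g(−4) = 29; solving −4x + 6 = 29 for x < −4 gives x = (29 − 6)/(−4) = −23/4.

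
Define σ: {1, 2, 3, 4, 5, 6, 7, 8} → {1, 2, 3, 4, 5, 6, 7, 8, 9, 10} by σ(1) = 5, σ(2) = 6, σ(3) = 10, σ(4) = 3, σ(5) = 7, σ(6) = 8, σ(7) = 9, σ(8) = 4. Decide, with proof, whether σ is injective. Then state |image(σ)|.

8

The values σ(1), …, σ(8) are 5, 6, 10, 3, 7, 8, 9, 4 — all distinct.
So σ(u) = σ(v) only when u = v, and σ is injective.
The image of σ is {3, 4, 5, 6, 7, 8, 9, 10}, which has 8 elements.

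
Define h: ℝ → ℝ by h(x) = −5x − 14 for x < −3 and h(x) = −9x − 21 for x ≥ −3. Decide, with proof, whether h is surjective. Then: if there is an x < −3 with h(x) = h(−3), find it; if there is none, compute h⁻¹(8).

Both pieces are strictly decreasing (slopes −5 and −9), so each is injective on its own interval.
The left piece maps (−∞, −3) onto (1, ∞); the right piece maps [−3, ∞) onto (−∞, 6].
The union (1, ∞) ∪ (−∞, 6] covers ℝ, so h is surjective.
For the follow-up: the images overlap, so an x < −3 with h(x) = h(−3) exists. h(−3) = 6; solving −5x − 14 = 6 for x < −3 gives x = (6 + 14)/(−5) = −4.

-4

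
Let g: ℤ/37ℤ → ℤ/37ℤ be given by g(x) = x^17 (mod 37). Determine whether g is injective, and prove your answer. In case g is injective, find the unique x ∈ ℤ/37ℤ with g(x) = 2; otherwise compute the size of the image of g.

18

Since 37 is prime, the nonzero elements of ℤ/37ℤ form a cyclic group of order 36.
As gcd(17, 36) = 1, raising to the 17th power is a bijection on this group: if a^17 ≡ b^17 then (ab^{−1})^17 = 1, and the only element of order dividing gcd(17, 36) = 1 is 1, so a = b.
With g(0) = 0 this makes g injective on all of ℤ/37ℤ, hence bijective (finite equal-size domain and codomain). In particular g is injective.
Since g is injective, we find the preimage of 2. The inverse of x ↦ x^17 on (ℤ/37ℤ)^× is x ↦ x^17, because 17·17 = 289 = 8·36 + 1 ≡ 1 (mod 36) and x^{36} = 1 for x ≠ 0 (Fermat). So g⁻¹(2) = 2^17 mod 37.
Repeated squaring mod 37: 2^1 ≡ 2, 2^2 ≡ 2² = 4, 2^4 ≡ 4² = 16, 2^8 ≡ 16² = 256 ≡ 34, 2^16 ≡ 34² = 1156 ≡ 9. Since 17 = 16 + 1, 2^17 ≡ 9·2: 9·2 = 18. So 2^17 ≡ 18 (mod 37).
Hence g⁻¹(2) = 18.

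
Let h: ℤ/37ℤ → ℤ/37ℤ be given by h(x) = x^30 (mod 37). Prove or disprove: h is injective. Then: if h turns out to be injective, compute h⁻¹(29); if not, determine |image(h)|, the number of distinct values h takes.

h(3): Repeated squaring mod 37: 3^1 ≡ 3, 3^2 ≡ 3² = 9, 3^4 ≡ 9² = 81 ≡ 7, 3^8 ≡ 7² = 49 ≡ 12, 3^16 ≡ 12² = 144 ≡ 33. Since 30 = 16 + 8 + 4 + 2, 3^30 ≡ 33·12·7·9: 33·12 = 396 ≡ 26, then 26·7 = 182 ≡ 34, then 34·9 = 306 ≡ 10. So 3^30 ≡ 10 (mod 37).
h(4): Repeated squaring mod 37: 4^1 ≡ 4, 4^2 ≡ 4² = 16, 4^4 ≡ 16² = 256 ≡ 34, 4^8 ≡ 34² = 1156 ≡ 9, 4^16 ≡ 9² = 81 ≡ 7. Since 30 = 16 + 8 + 4 + 2, 4^30 ≡ 7·9·34·16: 7·9 = 63 ≡ 26, then 26·34 = 884 ≡ 33, then 33·16 = 528 ≡ 10. So 4^30 ≡ 10 (mod 37).
So h(3) = h(4) = 10 while 3 ≠ 4, so h is not injective.
Since h is not injective, we determine |image(h)|. Computing x^30 mod 37 for each x (by repeated squaring, reducing mod 37 at every step), the values h(0), h(1), …, h(36) are: 0, 1, 11, 10, 10, 27, 36, 10, 36, 26, 1, 1, 26, 27, 36, 11, 26, 11, 27, 27, 11, 26, 11, 36, 27, 26, 1, 1, 26, 36, 10, 36, 27, 10, 10, 11, 1.
The distinct values are {0, 1, 10, 11, 26, 27, 36}; there are 7 of them.

7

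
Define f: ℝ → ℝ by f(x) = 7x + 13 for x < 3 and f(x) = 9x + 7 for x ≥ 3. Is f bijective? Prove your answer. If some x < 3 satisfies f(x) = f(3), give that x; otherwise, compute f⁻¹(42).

35/9

Both pieces are strictly increasing (slopes 7 and 9), so each is injective on its own interval.
The left piece maps (−∞, 3) onto (−∞, 34); the right piece maps [3, ∞) onto [34, ∞).
Since 34 = 34, the images partition ℝ: f is injective and surjective, hence bijective.
Because the two images are disjoint, no x < 3 has f(x) = f(3), so we compute f⁻¹(42): 42 lies in [34, ∞), so solve 9x + 7 = 42: x = (42 − 7)/9 = 35/9.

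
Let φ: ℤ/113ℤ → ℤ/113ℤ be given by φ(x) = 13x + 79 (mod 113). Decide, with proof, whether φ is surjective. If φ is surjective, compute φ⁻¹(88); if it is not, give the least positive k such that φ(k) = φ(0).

Since gcd(13, 113) = 1, 13 is invertible modulo 113. Euclid's algorithm: 113 = 8·13 + 9, 13 = 1·9 + 4, 9 = 2·4 + 1; back-substituting gives 1 = 87·13 − 10·113, so 13⁻¹ ≡ 87 (mod 113).
Then y ↦ 87(y − 79) is a two-sided inverse to φ, so every y ∈ ℤ/113ℤ has a preimage.
So φ is surjective.
Since φ is surjective, we compute φ⁻¹(88): solve 13x + 79 ≡ 88 (mod 113), i.e. 13x ≡ 9 (mod 113).
Multiplying by 13⁻¹ = 87 gives x ≡ 87·9 = 783 = 6·113 + 105 ≡ 105 (mod 113).
Check: φ(105) = 13·105 + 79 = 1444 = 12·113 + 88 ≡ 88 (mod 113).

105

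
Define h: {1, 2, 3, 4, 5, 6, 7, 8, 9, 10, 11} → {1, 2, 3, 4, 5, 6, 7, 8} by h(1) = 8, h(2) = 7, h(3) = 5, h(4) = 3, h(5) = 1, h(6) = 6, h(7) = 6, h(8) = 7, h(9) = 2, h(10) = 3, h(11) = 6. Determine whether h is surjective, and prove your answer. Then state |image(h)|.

No element maps to 4, so h is not surjective.
The image of h is {1, 2, 3, 5, 6, 7, 8}, which has 7 elements.

7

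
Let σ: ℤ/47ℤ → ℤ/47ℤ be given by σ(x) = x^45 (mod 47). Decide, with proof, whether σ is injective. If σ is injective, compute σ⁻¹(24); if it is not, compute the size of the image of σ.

2

Since 47 is prime, the nonzero elements of ℤ/47ℤ form a cyclic group of order 46.
As gcd(45, 46) = 1, raising to the 45th power is a bijection on this group: if a^45 ≡ b^45 then (ab^{−1})^45 = 1, and the only element of order dividing gcd(45, 46) = 1 is 1, so a = b.
With σ(0) = 0 this makes σ injective on all of ℤ/47ℤ, hence bijective (finite equal-size domain and codomain). In particular σ is injective.
Since σ is injective, we find the preimage of 24. The inverse of x ↦ x^45 on (ℤ/47ℤ)^× is x ↦ x^45, because 45·45 = 2025 = 44·46 + 1 ≡ 1 (mod 46) and x^{46} = 1 for x ≠ 0 (Fermat). So σ⁻¹(24) = 24^45 mod 47.
Repeated squaring mod 47: 24^1 ≡ 24, 24^2 ≡ 24² = 576 ≡ 12, 24^4 ≡ 12² = 144 ≡ 3, 24^8 ≡ 3² = 9, 24^16 ≡ 9² = 81 ≡ 34, 24^32 ≡ 34² = 1156 ≡ 28. Since 45 = 32 + 8 + 4 + 1, 24^45 ≡ 28·9·3·24: 28·9 = 252 ≡ 17, then 17·3 = 51 ≡ 4, then 4·24 = 96 ≡ 2. So 24^45 ≡ 2 (mod 47).
Hence σ⁻¹(24) = 2.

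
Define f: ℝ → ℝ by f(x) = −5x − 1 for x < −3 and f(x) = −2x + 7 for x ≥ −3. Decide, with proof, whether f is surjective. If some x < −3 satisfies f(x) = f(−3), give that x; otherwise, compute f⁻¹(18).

-19/5

Both pieces are strictly decreasing (slopes −5 and −2), so each is injective on its own interval.
The left piece maps (−∞, −3) onto (14, ∞); the right piece maps [−3, ∞) onto (−∞, 13].
The union (14, ∞) ∪ (−∞, 13] omits the interval between 14 and 13; in particular 14 has no preimage. So f is not surjective.
Because the two images are disjoint, no x < −3 has f(x) = f(−3), so we compute f⁻¹(18): 18 lies in (14, ∞), so solve −5x − 1 = 18: x = (18 + 1)/(−5) = −19/5.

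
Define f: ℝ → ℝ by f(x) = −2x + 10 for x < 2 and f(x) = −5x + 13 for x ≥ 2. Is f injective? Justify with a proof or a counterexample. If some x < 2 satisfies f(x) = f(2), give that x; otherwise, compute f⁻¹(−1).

Both pieces are strictly decreasing (slopes −2 and −5), so each is injective on its own interval.
The left piece maps (−∞, 2) onto (6, ∞); the right piece maps [2, ∞) onto (−∞, 3].
These images are disjoint, so no value is attained by both pieces. Hence f is injective.
Because the two images are disjoint, no x < 2 has f(x) = f(2), so we compute f⁻¹(−1): −1 lies in (−∞, 3], so solve −5x + 13 = −1: x = (−1 − 13)/(−5) = 14/5.

14/5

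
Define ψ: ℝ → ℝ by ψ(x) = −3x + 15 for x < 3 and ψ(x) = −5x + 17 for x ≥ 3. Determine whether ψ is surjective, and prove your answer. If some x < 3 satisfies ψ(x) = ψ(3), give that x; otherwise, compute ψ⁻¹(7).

Both pieces are strictly decreasing (slopes −3 and −5), so each is injective on its own interval.
The left piece maps (−∞, 3) onto (6, ∞); the right piece maps [3, ∞) onto (−∞, 2].
The union (6, ∞) ∪ (−∞, 2] omits the interval between 6 and 2; in particular 6 has no preimage. So ψ is not surjective.
Because the two images are disjoint, no x < 3 has ψ(x) = ψ(3), so we compute ψ⁻¹(7): 7 lies in (6, ∞), so solve −3x + 15 = 7: x = (7 − 15)/(−3) = 8/3.

8/3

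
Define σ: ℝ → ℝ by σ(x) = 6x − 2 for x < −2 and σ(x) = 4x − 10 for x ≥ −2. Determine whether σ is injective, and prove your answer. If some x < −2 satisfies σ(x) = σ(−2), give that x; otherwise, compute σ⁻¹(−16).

Both pieces are strictly increasing (slopes 6 and 4), so each is injective on its own interval.
The left piece maps (−∞, −2) onto (−∞, −14); the right piece maps [−2, ∞) onto [−18, ∞).
These images overlap. In particular σ(−2) = −18 (right piece), and solving 6x − 2 = −18 on the left piece gives x = −8/3 < −2.
So σ(−8/3) = σ(−2) with −8/3 ≠ −2, and σ is not injective. This x = −8/3 is the requested value below −2.

-8/3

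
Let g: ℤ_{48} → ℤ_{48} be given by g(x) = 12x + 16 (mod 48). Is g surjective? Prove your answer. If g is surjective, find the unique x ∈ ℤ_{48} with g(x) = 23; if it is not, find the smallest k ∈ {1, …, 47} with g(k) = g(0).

Since gcd(12, 48) = 12, we have 12x ≡ 0 (mod 12) for all x, so g(x) ≡ 4 (mod 12).
But 0 ≢ 4 (mod 12), so 0 ∈ ℤ_{48} has no preimage. Hence g is not surjective.
Since g is not surjective, we find the least positive k with g(k) = g(0): this means 12k ≡ 0 (mod 48), i.e. 48 ∣ 12k. Since gcd(12, 48) = 12, dividing through by 12 this holds exactly when 4 ∣ k.
The smallest positive such k is 4.

4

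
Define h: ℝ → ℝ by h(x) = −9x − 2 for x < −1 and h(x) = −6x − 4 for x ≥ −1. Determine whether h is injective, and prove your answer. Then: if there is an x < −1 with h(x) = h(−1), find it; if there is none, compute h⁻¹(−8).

Both pieces are strictly decreasing (slopes −9 and −6), so each is injective on its own interval.
The left piece maps (−∞, −1) onto (7, ∞); the right piece maps [−1, ∞) onto (−∞, 2].
These images are disjoint, so no value is attained by both pieces. Therefore h is injective.
Because the two images are disjoint, no x < −1 has h(x) = h(−1), so we compute h⁻¹(−8): −8 lies in (−∞, 2], so solve −6x − 4 = −8: x = (−8 + 4)/(−6) = 2/3.

2/3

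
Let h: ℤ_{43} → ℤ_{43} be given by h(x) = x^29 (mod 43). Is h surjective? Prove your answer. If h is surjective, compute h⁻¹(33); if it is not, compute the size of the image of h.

Since 43 is prime, the nonzero elements of ℤ_{43} form a cyclic group of order 42.
As gcd(29, 42) = 1, raising to the 29th power is a bijection on this group: if u^29 ≡ v^29 then (uv^{−1})^29 = 1, and the only element of order dividing gcd(29, 42) = 1 is 1, so u = v.
With h(0) = 0 this makes h injective on all of ℤ_{43}, hence bijective (finite equal-size domain and codomain). In particular h is surjective.
Since h is surjective, we find the preimage of 33. The inverse of x ↦ x^29 on (ℤ_{43})^× is x ↦ x^29, because 29·29 = 841 = 20·42 + 1 ≡ 1 (mod 42) and x^{42} = 1 for x ≠ 0 (Fermat). So h⁻¹(33) = 33^29 mod 43.
Repeated squaring mod 43: 33^1 ≡ 33, 33^2 ≡ 33² = 1089 ≡ 14, 33^4 ≡ 14² = 196 ≡ 24, 33^8 ≡ 24² = 576 ≡ 17, 33^16 ≡ 17² = 289 ≡ 31. Since 29 = 16 + 8 + 4 + 1, 33^29 ≡ 31·17·24·33: 31·17 = 527 ≡ 11, then 11·24 = 264 ≡ 6, then 6·33 = 198 ≡ 26. So 33^29 ≡ 26 (mod 43).
Hence h⁻¹(33) = 26.

26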